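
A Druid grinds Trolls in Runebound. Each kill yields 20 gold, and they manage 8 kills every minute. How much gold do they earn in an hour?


Gold per minute = 20 * 8 = 160
Gold per hour = 160 * 60 = 9600

9600 gold/hour


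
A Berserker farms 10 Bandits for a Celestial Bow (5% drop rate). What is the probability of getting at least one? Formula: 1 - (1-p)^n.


P(at least one) = 1 - P(none) = 1 - (1-p)^n
p = 5/100 = 0.05
1 - p = 0.95
(1 - p)^10 = 0.95^10 = 0.598737
P(at least one) = 1 - 0.598737 = 0.4013

0.4013


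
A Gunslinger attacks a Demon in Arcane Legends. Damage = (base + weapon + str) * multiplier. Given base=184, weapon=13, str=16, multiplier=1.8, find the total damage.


Sum base + weapon + str = 184 + 13 + 16 = 213
Multiply by 1.8:
213 * 1.8 = 383.4

383.4 damage


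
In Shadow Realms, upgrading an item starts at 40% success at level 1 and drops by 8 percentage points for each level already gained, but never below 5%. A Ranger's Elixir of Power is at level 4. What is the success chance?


raw_rate = 40 - 8 * (4 - 1)
= 40 - 8 * 3
= 40 - 24
= 16
Apply floor: max(16, 5) = 16%

16%


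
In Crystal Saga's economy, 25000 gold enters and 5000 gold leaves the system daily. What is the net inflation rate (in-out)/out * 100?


Net gold = 25000 - 5000 = 20000
Inflation rate = net / sunk * 100 = 20000 / 5000 * 100
= 4.0 * 100
= 400.00%

400.00%


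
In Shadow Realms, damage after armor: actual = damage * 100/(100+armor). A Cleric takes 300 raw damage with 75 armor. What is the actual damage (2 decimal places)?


actual = 300 * 100 / (100 + 75)
= 300 * 100 / 175
= 30000 / 175
= 171.43

171.43 damage


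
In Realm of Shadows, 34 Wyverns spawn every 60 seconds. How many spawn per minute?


Spawns per minute = count * (60 / interval)
= 34 * (60 / 60)
= 34 * 1.0
= 34.0

34.0 per minute


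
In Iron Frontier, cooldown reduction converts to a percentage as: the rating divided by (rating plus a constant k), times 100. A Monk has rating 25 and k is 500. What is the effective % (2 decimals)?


effective% = rating / (rating + k) * 100
= 25 / (25 + 500) * 100
= 25 / 525 * 100
= 0.047619 * 100
= 4.76%

4.76%


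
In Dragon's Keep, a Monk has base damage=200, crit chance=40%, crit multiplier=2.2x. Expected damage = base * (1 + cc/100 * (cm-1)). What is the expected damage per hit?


E[dmg] = base * (1 + crit_chance * (crit_mult - 1))
cc as decimal = 40/100 = 0.4
cm - 1 = 2.2 - 1 = 1.2
Bonus factor = 0.4 * 1.2 = 0.48
Total multiplier = 1 + 0.48 = 1.48
Expected damage = 200 * 1.48 = 296.00

296.00 damage


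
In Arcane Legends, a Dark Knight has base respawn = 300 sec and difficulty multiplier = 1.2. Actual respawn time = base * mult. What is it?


Respawn time = base * multiplier
= 300 * 1.2
= 360.0 seconds

360.0 seconds


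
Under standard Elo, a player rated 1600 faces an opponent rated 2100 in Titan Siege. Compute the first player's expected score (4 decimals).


Elo expected score: Ea = 1/(1 + 10^((Rb-Ra)/400))
Rb - Ra = 2100 - 1600 = 500
(Rb-Ra)/400 = 500/400 = 1.25
10^1.25 = 17.782794
Ea = 1/(1 + 17.782794) = 1/18.782794 = 0.0532

0.0532


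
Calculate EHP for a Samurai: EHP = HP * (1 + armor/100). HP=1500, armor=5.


EHP = 1500 * (1 + 5/100)
= 1500 * (1 + 0.05)
= 1500 * 1.05
= 1575.0

1575.0 EHP


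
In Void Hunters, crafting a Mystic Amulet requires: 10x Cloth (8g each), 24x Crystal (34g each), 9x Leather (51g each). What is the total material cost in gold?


Cost breakdown:
  Cloth: 10 * 8 = 80
  Crystal: 24 * 34 = 816
  Leather: 9 * 51 = 459
Total = 80 + 816 + 459 = 1355

1355 gold


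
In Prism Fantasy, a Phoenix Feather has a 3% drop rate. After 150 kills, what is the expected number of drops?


Expected drops = kills * (drop_rate / 100)
= 150 * (3 / 100)
= 150 * 0.03
= 4.5

4.5 drops


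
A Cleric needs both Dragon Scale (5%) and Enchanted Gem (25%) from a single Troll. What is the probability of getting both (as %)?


For independent events, P(both) = P(A) * P(B)
= 5% * 25%
= 125 / 100 %
= 1.25%

1.25%


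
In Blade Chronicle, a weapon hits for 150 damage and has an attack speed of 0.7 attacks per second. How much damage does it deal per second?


DPS = damage * attack_speed
= 150 * 0.7
= 105.0

105.0 DPS


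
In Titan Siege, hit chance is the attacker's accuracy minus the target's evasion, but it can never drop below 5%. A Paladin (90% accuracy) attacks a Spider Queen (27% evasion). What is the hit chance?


accuracy - evasion = 90 - 27 = 63
Apply floor: max(63, 5) = 63
Hit chance = 63%

63%


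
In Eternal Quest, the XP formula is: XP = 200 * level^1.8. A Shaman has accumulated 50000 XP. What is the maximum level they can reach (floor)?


XP = 200 * level^1.8, so level = (XP / 200)^(1/1.8)
= (50000 / 200)^(1/1.8)
= 250.0^0.5556
= 21.4876
Floor: level = 21

level 21


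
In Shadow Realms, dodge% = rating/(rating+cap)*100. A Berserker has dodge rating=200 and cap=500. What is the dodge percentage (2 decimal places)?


dodge% = 200 / (200 + 500) * 100
= 200 / 700 * 100
= 0.285714 * 100
= 28.57%

28.57%


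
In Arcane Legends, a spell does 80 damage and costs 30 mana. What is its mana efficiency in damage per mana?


Efficiency = damage / mana
= 80 / 30
= 2.67

2.67 dmg/mana


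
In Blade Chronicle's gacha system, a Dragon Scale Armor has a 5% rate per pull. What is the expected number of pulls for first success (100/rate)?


Expected pulls for a geometric distribution = 1/p = 100 / rate%
= 100 / 5
= 20.0

20.0 pulls


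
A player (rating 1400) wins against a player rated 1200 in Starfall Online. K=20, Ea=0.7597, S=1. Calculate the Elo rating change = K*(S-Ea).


Elo update: delta = K * (S - Ea), where S = 1 (wins)
S - Ea = 1 - 0.7597 = 0.2403
Rating change = 20 * 0.2403
= 4.81

4.81 rating points


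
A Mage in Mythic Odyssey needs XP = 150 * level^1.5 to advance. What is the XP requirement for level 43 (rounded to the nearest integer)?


XP = 150 * level^1.5
Substitute level = 43:
XP = 150 * 43^1.5
= 150 * 281.9699
= 42295

42295 XP


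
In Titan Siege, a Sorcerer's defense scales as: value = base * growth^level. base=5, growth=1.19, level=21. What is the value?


value = base * growth^level
= 5 * 1.19^21
= 5 * 38.591014
= 192.96

192.96 defense


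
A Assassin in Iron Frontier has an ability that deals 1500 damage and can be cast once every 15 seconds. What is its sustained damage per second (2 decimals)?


DPS = damage / cooldown
= 1500 / 15
= 100.00

100.00 DPS


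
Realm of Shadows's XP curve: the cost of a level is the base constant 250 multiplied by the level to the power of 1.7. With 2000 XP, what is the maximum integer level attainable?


XP = 250 * level^1.7, so level = (XP / 250)^(1/1.7)
= (2000 / 250)^(1/1.7)
= 8.0^0.5882
= 3.398
Floor: level = 3

level 3


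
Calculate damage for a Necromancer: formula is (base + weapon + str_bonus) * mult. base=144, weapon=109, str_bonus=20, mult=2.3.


Sum base + weapon + str = 144 + 109 + 20 = 273
Multiply by 2.3:
273 * 2.3 = 627.9

627.9 damage


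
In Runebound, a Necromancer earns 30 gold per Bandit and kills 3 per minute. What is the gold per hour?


Gold per minute = 30 * 3 = 90
Gold per hour = 90 * 60 = 5400

5400 gold/hour


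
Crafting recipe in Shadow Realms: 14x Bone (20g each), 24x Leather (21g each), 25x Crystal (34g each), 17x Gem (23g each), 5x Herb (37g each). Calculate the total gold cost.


Cost breakdown:
  Bone: 14 * 20 = 280
  Leather: 24 * 21 = 504
  Crystal: 25 * 34 = 850
  Gem: 17 * 23 = 391
  Herb: 5 * 37 = 185
Total = 280 + 504 + 850 + 391 + 185 = 2210

2210 gold


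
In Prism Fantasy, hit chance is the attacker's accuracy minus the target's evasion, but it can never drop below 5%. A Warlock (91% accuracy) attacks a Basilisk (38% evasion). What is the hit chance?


accuracy - evasion = 91 - 38 = 53
Apply floor: max(53, 5) = 53
Hit chance = 53%

53%


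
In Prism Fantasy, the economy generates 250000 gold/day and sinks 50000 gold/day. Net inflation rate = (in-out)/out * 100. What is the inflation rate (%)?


Net gold = 250000 - 50000 = 200000
Inflation rate = net / sunk * 100 = 200000 / 50000 * 100
= 4.0 * 100
= 400.00%

400.00%


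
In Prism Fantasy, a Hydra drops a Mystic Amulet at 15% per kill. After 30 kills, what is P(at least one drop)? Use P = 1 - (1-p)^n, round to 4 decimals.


P(at least one) = 1 - P(none) = 1 - (1-p)^n
p = 15/100 = 0.15
1 - p = 0.85
(1 - p)^30 = 0.85^30 = 0.007631
P(at least one) = 1 - 0.007631 = 0.9924

0.9924


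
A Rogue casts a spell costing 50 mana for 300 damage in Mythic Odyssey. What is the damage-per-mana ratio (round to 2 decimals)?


Efficiency = damage / mana
= 300 / 50
= 6.00

6.00 dmg/mana


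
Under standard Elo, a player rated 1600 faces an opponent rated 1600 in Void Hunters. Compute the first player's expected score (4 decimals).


Elo expected score: Ea = 1/(1 + 10^((Rb-Ra)/400))
Rb - Ra = 1600 - 1600 = 0
(Rb-Ra)/400 = 0/400 = 0.0
10^0.0 = 1.0
Ea = 1/(1 + 1.0) = 1/2.0 = 0.5000

0.5000


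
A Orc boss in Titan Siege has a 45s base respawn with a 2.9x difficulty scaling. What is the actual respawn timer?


Respawn time = base * multiplier
= 45 * 2.9
= 130.5 seconds

130.5 seconds


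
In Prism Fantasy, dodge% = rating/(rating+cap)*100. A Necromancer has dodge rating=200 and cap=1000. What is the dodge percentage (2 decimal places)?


dodge% = 200 / (200 + 1000) * 100
= 200 / 1200 * 100
= 0.166667 * 100
= 16.67%

16.67%


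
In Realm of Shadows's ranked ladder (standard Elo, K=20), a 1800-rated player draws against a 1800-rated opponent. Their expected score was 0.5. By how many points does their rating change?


Elo update: delta = K * (S - Ea), where S = 0.5 (draws)
S - Ea = 0.5 - 0.5 = 0.0
Rating change = 20 * 0.0
= 0.00

0.00 rating points


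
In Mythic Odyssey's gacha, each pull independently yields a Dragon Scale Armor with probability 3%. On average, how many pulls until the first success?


Expected pulls for a geometric distribution = 1/p = 100 / rate%
= 100 / 3
= 33.33

33.33 pulls


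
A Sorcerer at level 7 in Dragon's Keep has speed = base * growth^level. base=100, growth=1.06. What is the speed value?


value = base * growth^level
= 100 * 1.06^7
= 100 * 1.50363
= 150.36

150.36 speed


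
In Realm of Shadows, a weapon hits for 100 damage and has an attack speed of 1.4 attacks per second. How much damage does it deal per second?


DPS = damage * attack_speed
= 100 * 1.4
= 140.0

140.0 DPS


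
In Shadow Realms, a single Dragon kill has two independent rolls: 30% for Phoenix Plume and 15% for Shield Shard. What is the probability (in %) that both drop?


For independent events, P(both) = P(A) * P(B)
= 30% * 15%
= 450 / 100 %
= 4.5%

4.5%


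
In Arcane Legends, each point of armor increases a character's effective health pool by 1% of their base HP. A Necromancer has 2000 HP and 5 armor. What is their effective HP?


EHP = 2000 * (1 + 5/100)
= 2000 * (1 + 0.05)
= 2000 * 1.05
= 2100.0

2100.0 EHP


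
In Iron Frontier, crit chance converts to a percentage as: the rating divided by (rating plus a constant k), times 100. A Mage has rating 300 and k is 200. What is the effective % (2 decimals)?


effective% = rating / (rating + k) * 100
= 300 / (300 + 200) * 100
= 300 / 500 * 100
= 0.6 * 100
= 60.00%

60.00%


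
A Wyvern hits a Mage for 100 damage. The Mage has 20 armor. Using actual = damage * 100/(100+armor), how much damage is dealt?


actual = 100 * 100 / (100 + 20)
= 100 * 100 / 120
= 10000 / 120
= 83.33

83.33 damage


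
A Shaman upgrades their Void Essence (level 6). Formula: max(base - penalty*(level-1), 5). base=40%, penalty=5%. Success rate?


raw_rate = 40 - 5 * (6 - 1)
= 40 - 5 * 5
= 40 - 25
= 15
Apply floor: max(15, 5) = 15%

15%


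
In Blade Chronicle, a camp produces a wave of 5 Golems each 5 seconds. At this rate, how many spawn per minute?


Spawns per minute = count * (60 / interval)
= 5 * (60 / 5)
= 5 * 12.0
= 60.0

60.0 per minute


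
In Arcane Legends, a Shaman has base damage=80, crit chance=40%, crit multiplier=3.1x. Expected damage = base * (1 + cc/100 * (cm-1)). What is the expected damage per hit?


E[dmg] = base * (1 + crit_chance * (crit_mult - 1))
cc as decimal = 40/100 = 0.4
cm - 1 = 3.1 - 1 = 2.1
Bonus factor = 0.4 * 2.1 = 0.84
Total multiplier = 1 + 0.84 = 1.84
Expected damage = 80 * 1.84 = 147.20

147.20 damage


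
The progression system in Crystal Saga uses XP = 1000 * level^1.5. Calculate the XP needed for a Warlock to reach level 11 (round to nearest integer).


XP = 1000 * level^1.5
Substitute level = 11:
XP = 1000 * 11^1.5
= 1000 * 36.4829
= 36483

36483 XP


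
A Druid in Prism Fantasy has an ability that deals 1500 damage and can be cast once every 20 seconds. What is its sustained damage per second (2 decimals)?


DPS = damage / cooldown
= 1500 / 20
= 75.00

75.00 DPS


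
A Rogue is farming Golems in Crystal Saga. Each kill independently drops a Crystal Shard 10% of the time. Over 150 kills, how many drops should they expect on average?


Expected drops = kills * (drop_rate / 100)
= 150 * (10 / 100)
= 150 * 0.1
= 15.0

15.0 drops


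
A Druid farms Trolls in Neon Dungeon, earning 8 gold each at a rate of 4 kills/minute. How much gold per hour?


Gold per minute = 8 * 4 = 32
Gold per hour = 32 * 60 = 1920

1920 gold/hour


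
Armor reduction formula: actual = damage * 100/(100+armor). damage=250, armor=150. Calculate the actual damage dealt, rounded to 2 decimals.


actual = 250 * 100 / (100 + 150)
= 250 * 100 / 250
= 25000 / 250
= 100.00

100.00 damage


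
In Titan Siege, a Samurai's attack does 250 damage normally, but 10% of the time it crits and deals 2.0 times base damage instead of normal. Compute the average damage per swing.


E[dmg] = base * (1 + crit_chance * (crit_mult - 1))
cc as decimal = 10/100 = 0.1
cm - 1 = 2.0 - 1 = 1.0
Bonus factor = 0.1 * 1.0 = 0.1
Total multiplier = 1 + 0.1 = 1.1
Expected damage = 250 * 1.1 = 275.00

275.00 damage


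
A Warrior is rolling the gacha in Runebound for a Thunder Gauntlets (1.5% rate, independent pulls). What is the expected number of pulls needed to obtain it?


Expected pulls for a geometric distribution = 1/p = 100 / rate%
= 100 / 1.5
= 66.67

66.67 pulls


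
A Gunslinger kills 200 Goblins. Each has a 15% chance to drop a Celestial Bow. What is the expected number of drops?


Expected drops = kills * (drop_rate / 100)
= 200 * (15 / 100)
= 200 * 0.15
= 30.0

30.0 drops


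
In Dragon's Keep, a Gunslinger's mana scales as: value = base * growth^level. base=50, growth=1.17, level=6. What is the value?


value = base * growth^level
= 50 * 1.17^6
= 50 * 2.565164
= 128.26

128.26 mana


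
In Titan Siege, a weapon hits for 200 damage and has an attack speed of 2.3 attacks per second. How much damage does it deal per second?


DPS = damage * attack_speed
= 200 * 2.3
= 460.0

460.0 DPS


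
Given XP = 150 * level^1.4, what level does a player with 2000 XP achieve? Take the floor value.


XP = 150 * level^1.4, so level = (XP / 150)^(1/1.4)
= (2000 / 150)^(1/1.4)
= 13.3333^0.7143
= 6.361
Floor: level = 6

level 6


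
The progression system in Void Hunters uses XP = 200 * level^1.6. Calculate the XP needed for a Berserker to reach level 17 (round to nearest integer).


XP = 200 * level^1.6
Substitute level = 17:
XP = 200 * 17^1.6
= 200 * 93.0504
= 18610

18610 XP


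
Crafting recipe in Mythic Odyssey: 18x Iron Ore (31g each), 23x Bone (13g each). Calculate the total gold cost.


Cost breakdown:
  Iron Ore: 18 * 31 = 558
  Bone: 23 * 13 = 299
Total = 558 + 299 = 857

857 gold


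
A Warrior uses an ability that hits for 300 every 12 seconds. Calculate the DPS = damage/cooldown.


DPS = damage / cooldown
= 300 / 12
= 25.00

25.00 DPS


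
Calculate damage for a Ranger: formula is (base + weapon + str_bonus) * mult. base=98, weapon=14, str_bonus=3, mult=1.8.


Sum base + weapon + str = 98 + 14 + 3 = 115
Multiply by 1.8:
115 * 1.8 = 207.0

207.0 damage


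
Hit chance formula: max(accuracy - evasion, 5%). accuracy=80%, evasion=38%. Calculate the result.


accuracy - evasion = 80 - 38 = 42
Apply floor: max(42, 5) = 42
Hit chance = 42%

42%


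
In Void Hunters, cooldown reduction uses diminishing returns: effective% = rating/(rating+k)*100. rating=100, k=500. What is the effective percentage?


effective% = rating / (rating + k) * 100
= 100 / (100 + 500) * 100
= 100 / 600 * 100
= 0.166667 * 100
= 16.67%

16.67%


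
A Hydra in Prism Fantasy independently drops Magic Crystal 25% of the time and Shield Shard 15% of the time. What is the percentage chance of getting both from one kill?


For independent events, P(both) = P(A) * P(B)
= 25% * 15%
= 375 / 100 %
= 3.75%

3.75%


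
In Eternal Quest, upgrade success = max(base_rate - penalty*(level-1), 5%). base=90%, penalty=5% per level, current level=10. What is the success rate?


raw_rate = 90 - 5 * (10 - 1)
= 90 - 5 * 9
= 90 - 45
= 45
Apply floor: max(45, 5) = 45%

45%


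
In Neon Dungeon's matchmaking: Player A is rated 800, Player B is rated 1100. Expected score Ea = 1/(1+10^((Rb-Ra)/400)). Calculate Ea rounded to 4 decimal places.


Elo expected score: Ea = 1/(1 + 10^((Rb-Ra)/400))
Rb - Ra = 1100 - 800 = 300
(Rb-Ra)/400 = 300/400 = 0.75
10^0.75 = 5.623413
Ea = 1/(1 + 5.623413) = 1/6.623413 = 0.1510

0.1510


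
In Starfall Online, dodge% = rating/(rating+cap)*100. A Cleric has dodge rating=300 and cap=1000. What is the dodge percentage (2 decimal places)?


dodge% = 300 / (300 + 1000) * 100
= 300 / 1300 * 100
= 0.230769 * 100
= 23.08%

23.08%


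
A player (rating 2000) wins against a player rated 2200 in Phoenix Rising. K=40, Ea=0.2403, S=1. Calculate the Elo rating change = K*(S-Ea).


Elo update: delta = K * (S - Ea), where S = 1 (wins)
S - Ea = 1 - 0.2403 = 0.7597
Rating change = 40 * 0.7597
= 30.39

30.39 rating points


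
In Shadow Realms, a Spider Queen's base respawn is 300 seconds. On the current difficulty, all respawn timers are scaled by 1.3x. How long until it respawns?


Respawn time = base * multiplier
= 300 * 1.3
= 390.0 seconds

390.0 seconds


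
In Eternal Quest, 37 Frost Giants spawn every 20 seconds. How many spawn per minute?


Spawns per minute = count * (60 / interval)
= 37 * (60 / 20)
= 37 * 3.0
= 111.0

111.0 per minute


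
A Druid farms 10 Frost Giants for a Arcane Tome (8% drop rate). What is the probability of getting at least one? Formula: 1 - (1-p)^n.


P(at least one) = 1 - P(none) = 1 - (1-p)^n
p = 8/100 = 0.08
1 - p = 0.92
(1 - p)^10 = 0.92^10 = 0.434388
P(at least one) = 1 - 0.434388 = 0.5656

0.5656


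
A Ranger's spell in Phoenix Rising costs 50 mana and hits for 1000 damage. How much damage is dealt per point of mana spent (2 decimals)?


Efficiency = damage / mana
= 1000 / 50
= 20.00

20.00 dmg/mana


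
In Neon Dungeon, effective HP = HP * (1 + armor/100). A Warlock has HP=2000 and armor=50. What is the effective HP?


EHP = 2000 * (1 + 50/100)
= 2000 * (1 + 0.5)
= 2000 * 1.5
= 3000.0

3000.0 EHP


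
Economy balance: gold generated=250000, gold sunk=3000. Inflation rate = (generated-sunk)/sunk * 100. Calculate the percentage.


Net gold = 250000 - 3000 = 247000
Inflation rate = net / sunk * 100 = 247000 / 3000 * 100
= 82.333333 * 100
= 8233.33%

8233.33%


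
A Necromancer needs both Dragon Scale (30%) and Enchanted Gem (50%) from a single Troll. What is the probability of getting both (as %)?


For independent events, P(both) = P(A) * P(B)
= 30% * 50%
= 1500 / 100 %
= 15.0%

15.0%


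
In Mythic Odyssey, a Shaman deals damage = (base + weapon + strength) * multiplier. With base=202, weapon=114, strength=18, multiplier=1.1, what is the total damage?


Sum base + weapon + str = 202 + 114 + 18 = 334
Multiply by 1.1:
334 * 1.1 = 367.4

367.4 damage


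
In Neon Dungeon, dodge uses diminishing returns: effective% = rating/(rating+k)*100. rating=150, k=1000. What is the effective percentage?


effective% = rating / (rating + k) * 100
= 150 / (150 + 1000) * 100
= 150 / 1150 * 100
= 0.130435 * 100
= 13.04%

13.04%


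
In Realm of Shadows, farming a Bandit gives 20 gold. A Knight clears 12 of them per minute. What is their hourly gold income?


Gold per minute = 20 * 12 = 240
Gold per hour = 240 * 60 = 14400

14400 gold/hour


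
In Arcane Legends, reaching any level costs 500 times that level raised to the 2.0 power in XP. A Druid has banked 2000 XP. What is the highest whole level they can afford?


XP = 500 * level^2.0, so level = (XP / 500)^(1/2.0)
= (2000 / 500)^(1/2.0)
= 4.0^0.5
= 2.0
Floor: level = 2

level 2


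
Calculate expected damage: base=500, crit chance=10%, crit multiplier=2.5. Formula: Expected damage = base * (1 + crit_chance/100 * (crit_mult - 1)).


E[dmg] = base * (1 + crit_chance * (crit_mult - 1))
cc as decimal = 10/100 = 0.1
cm - 1 = 2.5 - 1 = 1.5
Bonus factor = 0.1 * 1.5 = 0.15
Total multiplier = 1 + 0.15 = 1.15
Expected damage = 500 * 1.15 = 575.00

575.00 damage


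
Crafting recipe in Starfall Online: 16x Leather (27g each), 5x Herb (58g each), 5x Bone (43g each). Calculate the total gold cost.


Cost breakdown:
  Leather: 16 * 27 = 432
  Herb: 5 * 58 = 290
  Bone: 5 * 43 = 215
Total = 432 + 290 + 215 = 937

937 gold


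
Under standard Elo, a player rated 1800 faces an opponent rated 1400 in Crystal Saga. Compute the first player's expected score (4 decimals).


Elo expected score: Ea = 1/(1 + 10^((Rb-Ra)/400))
Rb - Ra = 1400 - 1800 = -400
(Rb-Ra)/400 = -400/400 = -1.0
10^-1.0 = 0.1
Ea = 1/(1 + 0.1) = 1/1.1 = 0.9091

0.9091


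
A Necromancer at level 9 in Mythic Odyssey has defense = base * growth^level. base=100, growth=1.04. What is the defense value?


value = base * growth^level
= 100 * 1.04^9
= 100 * 1.423312
= 142.33

142.33 defense


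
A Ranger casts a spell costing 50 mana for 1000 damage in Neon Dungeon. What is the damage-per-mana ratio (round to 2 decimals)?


Efficiency = damage / mana
= 1000 / 50
= 20.00

20.00 dmg/mana


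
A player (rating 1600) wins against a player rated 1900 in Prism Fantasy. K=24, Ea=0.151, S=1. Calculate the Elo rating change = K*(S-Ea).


Elo update: delta = K * (S - Ea), where S = 1 (wins)
S - Ea = 1 - 0.151 = 0.849
Rating change = 24 * 0.849
= 20.38

20.38 rating points


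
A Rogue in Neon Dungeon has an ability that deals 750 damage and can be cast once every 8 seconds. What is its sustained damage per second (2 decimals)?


DPS = damage / cooldown
= 750 / 8
= 93.75

93.75 DPS


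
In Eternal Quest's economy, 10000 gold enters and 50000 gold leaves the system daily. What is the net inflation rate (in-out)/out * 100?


Net gold = 10000 - 50000 = -40000
Inflation rate = net / sunk * 100 = -40000 / 50000 * 100
= -0.8 * 100
= -80.00%

-80.00%


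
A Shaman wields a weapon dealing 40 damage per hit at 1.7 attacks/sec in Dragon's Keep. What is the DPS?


DPS = damage * attack_speed
= 40 * 1.7
= 68.0

68.0 DPS


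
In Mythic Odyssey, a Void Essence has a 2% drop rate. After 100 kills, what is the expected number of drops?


Expected drops = kills * (drop_rate / 100)
= 100 * (2 / 100)
= 100 * 0.02
= 2.0

2.0 drops


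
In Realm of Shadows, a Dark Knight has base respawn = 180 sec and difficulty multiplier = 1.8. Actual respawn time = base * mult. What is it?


Respawn time = base * multiplier
= 180 * 1.8
= 324.0 seconds

324.0 seconds


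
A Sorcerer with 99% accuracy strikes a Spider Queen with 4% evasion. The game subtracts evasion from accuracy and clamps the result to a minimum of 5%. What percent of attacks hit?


accuracy - evasion = 99 - 4 = 95
Apply floor: max(95, 5) = 95
Hit chance = 95%

95%


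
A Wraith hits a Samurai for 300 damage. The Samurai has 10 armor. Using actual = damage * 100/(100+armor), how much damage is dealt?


actual = 300 * 100 / (100 + 10)
= 300 * 100 / 110
= 30000 / 110
= 272.73

272.73 damage


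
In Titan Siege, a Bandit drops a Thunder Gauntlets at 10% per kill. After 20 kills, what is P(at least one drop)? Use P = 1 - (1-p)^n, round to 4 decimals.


P(at least one) = 1 - P(none) = 1 - (1-p)^n
p = 10/100 = 0.1
1 - p = 0.9
(1 - p)^20 = 0.9^20 = 0.121577
P(at least one) = 1 - 0.121577 = 0.8784

0.8784


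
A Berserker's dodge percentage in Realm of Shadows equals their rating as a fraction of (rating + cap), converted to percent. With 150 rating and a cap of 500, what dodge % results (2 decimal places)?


dodge% = 150 / (150 + 500) * 100
= 150 / 650 * 100
= 0.230769 * 100
= 23.08%

23.08%


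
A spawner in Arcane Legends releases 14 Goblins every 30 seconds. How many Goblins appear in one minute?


Spawns per minute = count * (60 / interval)
= 14 * (60 / 30)
= 14 * 2.0
= 28.0

28.0 per minute


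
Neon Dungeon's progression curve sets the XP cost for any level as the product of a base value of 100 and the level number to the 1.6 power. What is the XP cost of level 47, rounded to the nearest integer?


XP = 100 * level^1.6
Substitute level = 47:
XP = 100 * 47^1.6
= 100 * 473.5399
= 47354

47354 XP


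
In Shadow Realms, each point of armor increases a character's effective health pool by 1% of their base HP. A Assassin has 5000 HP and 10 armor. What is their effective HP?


EHP = 5000 * (1 + 10/100)
= 5000 * (1 + 0.1)
= 5000 * 1.1
= 5500.0

5500.0 EHP


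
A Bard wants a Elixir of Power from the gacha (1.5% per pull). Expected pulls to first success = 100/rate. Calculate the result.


Expected pulls for a geometric distribution = 1/p = 100 / rate%
= 100 / 1.5
= 66.67

66.67 pulls


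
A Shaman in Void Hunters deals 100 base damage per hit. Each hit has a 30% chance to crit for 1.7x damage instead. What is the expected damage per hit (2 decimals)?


E[dmg] = base * (1 + crit_chance * (crit_mult - 1))
cc as decimal = 30/100 = 0.3
cm - 1 = 1.7 - 1 = 0.7
Bonus factor = 0.3 * 0.7 = 0.21
Total multiplier = 1 + 0.21 = 1.21
Expected damage = 100 * 1.21 = 121.00

121.00 damage


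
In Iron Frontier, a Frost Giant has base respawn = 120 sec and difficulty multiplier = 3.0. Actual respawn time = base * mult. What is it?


Respawn time = base * multiplier
= 120 * 3.0
= 360.0 seconds

360.0 seconds


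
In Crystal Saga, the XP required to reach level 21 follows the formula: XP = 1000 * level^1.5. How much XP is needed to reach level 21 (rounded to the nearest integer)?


XP = 1000 * level^1.5
Substitute level = 21:
XP = 1000 * 21^1.5
= 1000 * 96.2341
= 96234

96234 XP


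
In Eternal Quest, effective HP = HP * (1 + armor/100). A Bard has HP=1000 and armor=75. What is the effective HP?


EHP = 1000 * (1 + 75/100)
= 1000 * (1 + 0.75)
= 1000 * 1.75
= 1750.0

1750.0 EHP


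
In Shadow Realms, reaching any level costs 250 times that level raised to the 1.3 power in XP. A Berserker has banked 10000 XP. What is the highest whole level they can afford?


XP = 250 * level^1.3, so level = (XP / 250)^(1/1.3)
= (10000 / 250)^(1/1.3)
= 40.0^0.7692
= 17.0747
Floor: level = 17

level 17


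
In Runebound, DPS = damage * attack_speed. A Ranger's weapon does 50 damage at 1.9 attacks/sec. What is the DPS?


DPS = damage * attack_speed
= 50 * 1.9
= 95.0

95.0 DPS


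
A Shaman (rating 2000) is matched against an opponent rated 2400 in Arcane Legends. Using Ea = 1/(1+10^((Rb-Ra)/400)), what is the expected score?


Elo expected score: Ea = 1/(1 + 10^((Rb-Ra)/400))
Rb - Ra = 2400 - 2000 = 400
(Rb-Ra)/400 = 400/400 = 1.0
10^1.0 = 10.0
Ea = 1/(1 + 10.0) = 1/11.0 = 0.0909

0.0909


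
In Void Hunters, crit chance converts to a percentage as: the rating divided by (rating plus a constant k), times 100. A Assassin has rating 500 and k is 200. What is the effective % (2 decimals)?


effective% = rating / (rating + k) * 100
= 500 / (500 + 200) * 100
= 500 / 700 * 100
= 0.714286 * 100
= 71.43%

71.43%


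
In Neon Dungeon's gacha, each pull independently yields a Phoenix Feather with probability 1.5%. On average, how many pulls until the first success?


Expected pulls for a geometric distribution = 1/p = 100 / rate%
= 100 / 1.5
= 66.67

66.67 pulls


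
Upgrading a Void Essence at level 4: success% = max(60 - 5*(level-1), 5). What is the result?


raw_rate = 60 - 5 * (4 - 1)
= 60 - 5 * 3
= 60 - 15
= 45
Apply floor: max(45, 5) = 45%

45%


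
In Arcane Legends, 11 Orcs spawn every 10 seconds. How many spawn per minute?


Spawns per minute = count * (60 / interval)
= 11 * (60 / 10)
= 11 * 6.0
= 66.0

66.0 per minute


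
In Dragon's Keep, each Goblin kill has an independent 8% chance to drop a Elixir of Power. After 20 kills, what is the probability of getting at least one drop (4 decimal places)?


P(at least one) = 1 - P(none) = 1 - (1-p)^n
p = 8/100 = 0.08
1 - p = 0.92
(1 - p)^20 = 0.92^20 = 0.188693
P(at least one) = 1 - 0.188693 = 0.8113

0.8113


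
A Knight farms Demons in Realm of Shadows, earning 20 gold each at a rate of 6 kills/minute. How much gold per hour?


Gold per minute = 20 * 6 = 120
Gold per hour = 120 * 60 = 7200

7200 gold/hour


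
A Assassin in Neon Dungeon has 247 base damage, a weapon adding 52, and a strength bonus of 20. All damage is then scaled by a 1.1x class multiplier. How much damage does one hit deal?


Sum base + weapon + str = 247 + 52 + 20 = 319
Multiply by 1.1:
319 * 1.1 = 350.9

350.9 damage


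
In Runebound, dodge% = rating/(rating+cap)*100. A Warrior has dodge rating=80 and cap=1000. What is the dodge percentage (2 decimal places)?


dodge% = 80 / (80 + 1000) * 100
= 80 / 1080 * 100
= 0.074074 * 100
= 7.41%

7.41%


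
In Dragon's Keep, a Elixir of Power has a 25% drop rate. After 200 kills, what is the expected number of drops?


Expected drops = kills * (drop_rate / 100)
= 200 * (25 / 100)
= 200 * 0.25
= 50.0

50.0 drops


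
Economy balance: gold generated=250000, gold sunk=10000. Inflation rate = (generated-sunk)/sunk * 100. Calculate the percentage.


Net gold = 250000 - 10000 = 240000
Inflation rate = net / sunk * 100 = 240000 / 10000 * 100
= 24.0 * 100
= 2400.00%

2400.00%


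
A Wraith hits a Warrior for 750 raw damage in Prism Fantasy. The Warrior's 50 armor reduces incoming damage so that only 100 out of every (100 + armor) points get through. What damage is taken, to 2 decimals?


actual = 750 * 100 / (100 + 50)
= 750 * 100 / 150
= 75000 / 150
= 500.00

500.00 damage


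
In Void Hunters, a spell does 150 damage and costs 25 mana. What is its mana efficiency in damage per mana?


Efficiency = damage / mana
= 150 / 25
= 6.00

6.00 dmg/mana


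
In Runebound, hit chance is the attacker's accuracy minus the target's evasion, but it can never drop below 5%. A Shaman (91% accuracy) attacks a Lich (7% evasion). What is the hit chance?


accuracy - evasion = 91 - 7 = 84
Apply floor: max(84, 5) = 84
Hit chance = 84%

84%


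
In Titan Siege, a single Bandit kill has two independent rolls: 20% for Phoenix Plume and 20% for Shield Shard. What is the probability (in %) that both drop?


For independent events, P(both) = P(A) * P(B)
= 20% * 20%
= 400 / 100 %
= 4.0%

4.0%


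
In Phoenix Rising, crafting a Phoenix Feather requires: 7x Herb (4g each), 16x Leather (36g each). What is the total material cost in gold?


Cost breakdown:
  Herb: 7 * 4 = 28
  Leather: 16 * 36 = 576
Total = 28 + 576 = 604

604 gold


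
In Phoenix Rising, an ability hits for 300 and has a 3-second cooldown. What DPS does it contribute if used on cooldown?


DPS = damage / cooldown
= 300 / 3
= 100.00

100.00 DPS


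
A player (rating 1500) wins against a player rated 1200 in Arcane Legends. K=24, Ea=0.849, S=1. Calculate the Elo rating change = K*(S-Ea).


Elo update: delta = K * (S - Ea), where S = 1 (wins)
S - Ea = 1 - 0.849 = 0.151
Rating change = 24 * 0.151
= 3.62

3.62 rating points


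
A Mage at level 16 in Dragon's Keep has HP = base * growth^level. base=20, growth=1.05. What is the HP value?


value = base * growth^level
= 20 * 1.05^16
= 20 * 2.182875
= 43.66

43.66 HP


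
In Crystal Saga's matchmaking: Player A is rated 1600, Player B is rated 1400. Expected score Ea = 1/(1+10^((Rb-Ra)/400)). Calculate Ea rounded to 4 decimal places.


Elo expected score: Ea = 1/(1 + 10^((Rb-Ra)/400))
Rb - Ra = 1400 - 1600 = -200
(Rb-Ra)/400 = -200/400 = -0.5
10^-0.5 = 0.316228
Ea = 1/(1 + 0.316228) = 1/1.316228 = 0.7597

0.7597


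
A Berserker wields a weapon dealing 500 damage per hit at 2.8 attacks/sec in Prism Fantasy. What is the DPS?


DPS = damage * attack_speed
= 500 * 2.8
= 1400.0

1400.0 DPS


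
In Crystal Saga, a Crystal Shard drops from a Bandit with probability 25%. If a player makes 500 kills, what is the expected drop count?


Expected drops = kills * (drop_rate / 100)
= 500 * (25 / 100)
= 500 * 0.25
= 125.0

125.0 drops


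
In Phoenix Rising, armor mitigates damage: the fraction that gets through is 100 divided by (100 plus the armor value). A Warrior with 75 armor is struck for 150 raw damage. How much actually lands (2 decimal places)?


actual = 150 * 100 / (100 + 75)
= 150 * 100 / 175
= 15000 / 175
= 85.71

85.71 damage


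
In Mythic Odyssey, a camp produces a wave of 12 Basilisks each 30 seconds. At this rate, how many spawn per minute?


Spawns per minute = count * (60 / interval)
= 12 * (60 / 30)
= 12 * 2.0
= 24.0

24.0 per minute


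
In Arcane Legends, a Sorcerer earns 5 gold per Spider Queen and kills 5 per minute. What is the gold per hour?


Gold per minute = 5 * 5 = 25
Gold per hour = 25 * 60 = 1500

1500 gold/hour


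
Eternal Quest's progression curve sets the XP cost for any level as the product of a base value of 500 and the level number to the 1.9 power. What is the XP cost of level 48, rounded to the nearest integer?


XP = 500 * level^1.9
Substitute level = 48:
XP = 500 * 48^1.9
= 500 * 1564.438
= 782219

782219 XP


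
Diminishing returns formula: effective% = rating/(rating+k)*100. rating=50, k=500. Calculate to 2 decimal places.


effective% = rating / (rating + k) * 100
= 50 / (50 + 500) * 100
= 50 / 550 * 100
= 0.090909 * 100
= 9.09%

9.09%


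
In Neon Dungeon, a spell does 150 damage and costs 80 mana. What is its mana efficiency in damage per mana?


Efficiency = damage / mana
= 150 / 80
= 1.88

1.88 dmg/mana


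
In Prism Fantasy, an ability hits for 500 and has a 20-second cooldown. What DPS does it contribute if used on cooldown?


DPS = damage / cooldown
= 500 / 20
= 25.00

25.00 DPS


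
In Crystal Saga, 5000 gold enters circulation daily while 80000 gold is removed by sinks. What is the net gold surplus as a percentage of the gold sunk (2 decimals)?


Net gold = 5000 - 80000 = -75000
Inflation rate = net / sunk * 100 = -75000 / 80000 * 100
= -0.9375 * 100
= -93.75%

-93.75%


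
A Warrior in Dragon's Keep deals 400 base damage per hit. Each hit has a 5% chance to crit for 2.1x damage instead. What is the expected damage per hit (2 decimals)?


E[dmg] = base * (1 + crit_chance * (crit_mult - 1))
cc as decimal = 5/100 = 0.05
cm - 1 = 2.1 - 1 = 1.1
Bonus factor = 0.05 * 1.1 = 0.055
Total multiplier = 1 + 0.055 = 1.055
Expected damage = 400 * 1.055 = 422.00

422.00 damage


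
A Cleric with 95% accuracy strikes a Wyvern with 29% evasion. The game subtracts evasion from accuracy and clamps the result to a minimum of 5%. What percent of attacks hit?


accuracy - evasion = 95 - 29 = 66
Apply floor: max(66, 5) = 66
Hit chance = 66%

66%


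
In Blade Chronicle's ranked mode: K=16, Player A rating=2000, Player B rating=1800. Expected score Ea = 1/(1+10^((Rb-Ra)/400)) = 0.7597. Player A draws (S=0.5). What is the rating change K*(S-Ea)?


Elo update: delta = K * (S - Ea), where S = 0.5 (draws)
S - Ea = 0.5 - 0.7597 = -0.2597
Rating change = 16 * -0.2597
= -4.16

-4.16 rating points


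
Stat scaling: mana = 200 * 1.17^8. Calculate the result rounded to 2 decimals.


value = base * growth^level
= 200 * 1.17^8
= 200 * 3.511453
= 702.29

702.29 mana


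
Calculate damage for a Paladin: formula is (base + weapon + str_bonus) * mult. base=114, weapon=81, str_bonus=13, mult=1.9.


Sum base + weapon + str = 114 + 81 + 13 = 208
Multiply by 1.9:
208 * 1.9 = 395.2

395.2 damage


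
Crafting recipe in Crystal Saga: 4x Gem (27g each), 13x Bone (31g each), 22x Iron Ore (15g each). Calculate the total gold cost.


Cost breakdown:
  Gem: 4 * 27 = 108
  Bone: 13 * 31 = 403
  Iron Ore: 22 * 15 = 330
Total = 108 + 403 + 330 = 841

841 gold


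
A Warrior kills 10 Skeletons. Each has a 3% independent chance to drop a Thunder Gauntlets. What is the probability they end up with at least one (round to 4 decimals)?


P(at least one) = 1 - P(none) = 1 - (1-p)^n
p = 3/100 = 0.03
1 - p = 0.97
(1 - p)^10 = 0.97^10 = 0.737424
P(at least one) = 1 - 0.737424 = 0.2626

0.2626


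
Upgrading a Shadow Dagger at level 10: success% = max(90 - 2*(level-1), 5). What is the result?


raw_rate = 90 - 2 * (10 - 1)
= 90 - 2 * 9
= 90 - 18
= 72
Apply floor: max(72, 5) = 72%

72%


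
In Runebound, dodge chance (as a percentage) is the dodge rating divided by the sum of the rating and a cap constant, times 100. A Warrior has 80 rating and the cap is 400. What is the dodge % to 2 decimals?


dodge% = 80 / (80 + 400) * 100
= 80 / 480 * 100
= 0.166667 * 100
= 16.67%

16.67%


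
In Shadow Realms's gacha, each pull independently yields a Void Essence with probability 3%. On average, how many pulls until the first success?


Expected pulls for a geometric distribution = 1/p = 100 / rate%
= 100 / 3
= 33.33

33.33 pulls


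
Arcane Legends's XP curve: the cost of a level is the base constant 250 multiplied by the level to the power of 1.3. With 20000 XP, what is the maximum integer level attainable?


XP = 250 * level^1.3, so level = (XP / 250)^(1/1.3)
= (20000 / 250)^(1/1.3)
= 80.0^0.7692
= 29.1015
Floor: level = 29

level 29


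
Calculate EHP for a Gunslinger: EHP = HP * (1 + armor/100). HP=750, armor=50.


EHP = 750 * (1 + 50/100)
= 750 * (1 + 0.5)
= 750 * 1.5
= 1125.0

1125.0 EHP


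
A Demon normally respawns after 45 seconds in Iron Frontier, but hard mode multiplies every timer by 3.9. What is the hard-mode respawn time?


Respawn time = base * multiplier
= 45 * 3.9
= 175.5 seconds

175.5 seconds


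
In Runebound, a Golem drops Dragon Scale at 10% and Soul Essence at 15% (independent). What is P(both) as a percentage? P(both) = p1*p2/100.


For independent events, P(both) = P(A) * P(B)
= 10% * 15%
= 150 / 100 %
= 1.5%

1.5%


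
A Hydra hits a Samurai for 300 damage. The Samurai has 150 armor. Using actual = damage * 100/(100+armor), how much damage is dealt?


actual = 300 * 100 / (100 + 150)
= 300 * 100 / 250
= 30000 / 250
= 120.00

120.00 damage


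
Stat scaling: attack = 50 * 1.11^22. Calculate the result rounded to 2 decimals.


value = base * growth^level
= 50 * 1.11^22
= 50 * 9.933574
= 496.68

496.68 attack


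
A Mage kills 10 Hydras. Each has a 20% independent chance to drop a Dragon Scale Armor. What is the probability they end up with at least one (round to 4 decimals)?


P(at least one) = 1 - P(none) = 1 - (1-p)^n
p = 20/100 = 0.2
1 - p = 0.8
(1 - p)^10 = 0.8^10 = 0.107374
P(at least one) = 1 - 0.107374 = 0.8926

0.8926


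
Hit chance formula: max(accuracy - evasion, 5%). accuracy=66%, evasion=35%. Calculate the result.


accuracy - evasion = 66 - 35 = 31
Apply floor: max(31, 5) = 31
Hit chance = 31%

31%


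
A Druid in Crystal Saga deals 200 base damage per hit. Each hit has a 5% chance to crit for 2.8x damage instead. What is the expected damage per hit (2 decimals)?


E[dmg] = base * (1 + crit_chance * (crit_mult - 1))
cc as decimal = 5/100 = 0.05
cm - 1 = 2.8 - 1 = 1.8
Bonus factor = 0.05 * 1.8 = 0.09
Total multiplier = 1 + 0.09 = 1.09
Expected damage = 200 * 1.09 = 218.00

218.00 damage
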